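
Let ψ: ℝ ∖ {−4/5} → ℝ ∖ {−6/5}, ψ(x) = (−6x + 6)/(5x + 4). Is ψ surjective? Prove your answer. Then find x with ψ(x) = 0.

For any y ≠ −6/5, solving y(5x + 4) = −6x + 6 for x gives a well-defined x ≠ −4/5. So ψ is surjective.
Solving ψ(x) = 0: cross-multiplying gives −6x + 6 = 0(5x + 4), which rearranges to −6x = −6, so x = 1.

1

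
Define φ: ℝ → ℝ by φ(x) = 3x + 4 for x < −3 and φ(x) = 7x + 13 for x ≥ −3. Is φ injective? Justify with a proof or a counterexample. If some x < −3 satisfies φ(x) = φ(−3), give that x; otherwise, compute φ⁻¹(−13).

Both pieces are strictly increasing (slopes 3 and 7), so each is injective on its own interval.
The left piece maps (−∞, −3) onto (−∞, −5); the right piece maps [−3, ∞) onto [−8, ∞).
These images overlap. In particular φ(−3) = −8 (right piece), and solving 3x + 4 = −8 on the left piece gives x = −4 < −3.
So φ(−4) = φ(−3) with −4 ≠ −3, and φ is not injective. This x = −4 is the requested value below −3.

-4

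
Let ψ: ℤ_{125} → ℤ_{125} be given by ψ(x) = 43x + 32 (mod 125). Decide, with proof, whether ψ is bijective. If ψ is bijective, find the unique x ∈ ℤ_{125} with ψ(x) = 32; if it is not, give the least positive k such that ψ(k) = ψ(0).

By definition, ψ is injective when ψ(s) = ψ(t) forces s = t.
If ψ(s) = ψ(t), then 43s ≡ 43t (mod 125). Because gcd(43, 125) = 1, we may cancel 43 to get s ≡ t (mod 125).
We now compute 43⁻¹ mod 125 explicitly. Euclid's algorithm: 125 = 2·43 + 39, 43 = 1·39 + 4, 39 = 9·4 + 3, 4 = 1·3 + 1; back-substituting gives 1 = 32·43 − 11·125, so 43⁻¹ ≡ 32 (mod 125).
For any y ∈ ℤ_{125}, x = 32(y − 32) mod 125 satisfies ψ(x) = 43·32(y − 32) + 32 ≡ y (since 43·32 ≡ 1 mod 125). So every y has a preimage.
Hence ψ is bijective.
Since ψ is bijective, we find ψ⁻¹(32): we need 43x ≡ 32 − 32 ≡ 0 (mod 125). Using 43⁻¹ = 32: x ≡ 32·0 = 0, so x = 0.
Check: ψ(0) = 43·0 + 32 = 32 ≡ 32 (mod 125).

0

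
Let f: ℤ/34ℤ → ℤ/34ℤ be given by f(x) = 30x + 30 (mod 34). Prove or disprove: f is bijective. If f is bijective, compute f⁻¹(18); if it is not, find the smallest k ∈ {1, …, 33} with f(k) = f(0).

17

We have gcd(30, 34) = 2 > 1. Taking u = 0 and v = 17: f(0) = 30 and f(17) = 30·17 + 30 = 540 ≡ 30 (mod 34).
So f(0) = f(17) while 0 ≠ 17, hence f is not injective, hence not bijective.
Since f is not bijective, we find the least positive k with f(k) = f(0): this means 30k ≡ 0 (mod 34), i.e. 34 ∣ 30k. Since gcd(30, 34) = 2, dividing through by 2 this holds exactly when 17 ∣ 15k, and as gcd(15, 17) = 1, exactly when 17 ∣ k.
The smallest positive such k is 17.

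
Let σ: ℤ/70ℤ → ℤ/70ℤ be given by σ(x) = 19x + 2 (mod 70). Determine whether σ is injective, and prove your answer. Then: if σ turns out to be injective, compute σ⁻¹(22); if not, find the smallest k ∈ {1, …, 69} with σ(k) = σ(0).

60

By definition, σ is injective if σ(s) = σ(t) implies s = t.
Suppose σ(s) = σ(t) in ℤ/70ℤ. Then 19s + 2 ≡ 19t + 2 (mod 70), thus 19(s − t) ≡ 0 (mod 70).
Since gcd(19, 70) = 1, 19 is invertible modulo 70, thus s − t ≡ 0 (mod 70), i.e. s = t.
Hence σ is injective.
We now compute 19⁻¹ mod 70 explicitly. Euclid's algorithm: 70 = 3·19 + 13, 19 = 1·13 + 6, 13 = 2·6 + 1; back-substituting gives 1 = 59·19 − 16·70, so 19⁻¹ ≡ 59 (mod 70).
Since σ is injective, we compute σ⁻¹(22): solve 19x + 2 ≡ 22 (mod 70), i.e. 19x ≡ 20 (mod 70).
Multiplying by 19⁻¹ = 59 gives x ≡ 59·20 = 1180 = 16·70 + 60 ≡ 60 (mod 70).
Check: σ(60) = 19·60 + 2 = 1142 = 16·70 + 22 ≡ 22 (mod 70).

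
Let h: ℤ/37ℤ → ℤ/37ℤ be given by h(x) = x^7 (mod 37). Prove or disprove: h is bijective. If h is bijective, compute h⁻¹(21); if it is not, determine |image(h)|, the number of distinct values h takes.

Since 37 is prime, the nonzero elements of ℤ/37ℤ form a cyclic group of order 36.
As gcd(7, 36) = 1, raising to the 7th power is a bijection on this group: if a^7 ≡ b^7 then (ab^{−1})^7 = 1, and the only element of order dividing gcd(7, 36) = 1 is 1, so a = b.
With h(0) = 0 this makes h injective on all of ℤ/37ℤ, hence bijective (finite equal-size domain and codomain). In particular h is bijective.
Since h is bijective, we find the preimage of 21. The inverse of x ↦ x^7 on (ℤ/37ℤ)^× is x ↦ x^31, because 7·31 = 217 = 6·36 + 1 ≡ 1 (mod 36) and x^{36} = 1 for x ≠ 0 (Fermat). So h⁻¹(21) = 21^31 mod 37.
Repeated squaring mod 37: 21^1 ≡ 21, 21^2 ≡ 21² = 441 ≡ 34, 21^4 ≡ 34² = 1156 ≡ 9, 21^8 ≡ 9² = 81 ≡ 7, 21^16 ≡ 7² = 49 ≡ 12. Since 31 = 16 + 8 + 4 + 2 + 1, 21^31 ≡ 12·7·9·34·21: 12·7 = 84 ≡ 10, then 10·9 = 90 ≡ 16, then 16·34 = 544 ≡ 26, then 26·21 = 546 ≡ 28. So 21^31 ≡ 28 (mod 37).
Hence h⁻¹(21) = 28.

28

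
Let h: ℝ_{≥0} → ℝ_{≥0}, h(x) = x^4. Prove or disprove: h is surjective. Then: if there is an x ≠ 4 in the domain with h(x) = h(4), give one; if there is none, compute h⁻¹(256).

For any y ∈ ℝ_{≥0}, x = y^{1/4} ∈ ℝ_{≥0} gives h(x) = y, so h is surjective.
Since x ↦ x^4 is strictly increasing on ℝ_{≥0}, it is injective there, so no x ≠ 4 in the domain has h(x) = h(4). We therefore compute h⁻¹(256) = 256^{1/4} = 4 (indeed 4^4 = 256).

4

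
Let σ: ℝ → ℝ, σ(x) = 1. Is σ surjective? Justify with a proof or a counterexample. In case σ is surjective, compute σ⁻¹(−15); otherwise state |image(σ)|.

1

σ(x) = 1 for all x, so 2 has no preimage and σ is not surjective.
Since σ is not surjective, we state |image(σ)|: the image of σ is {1}, which has 1 element.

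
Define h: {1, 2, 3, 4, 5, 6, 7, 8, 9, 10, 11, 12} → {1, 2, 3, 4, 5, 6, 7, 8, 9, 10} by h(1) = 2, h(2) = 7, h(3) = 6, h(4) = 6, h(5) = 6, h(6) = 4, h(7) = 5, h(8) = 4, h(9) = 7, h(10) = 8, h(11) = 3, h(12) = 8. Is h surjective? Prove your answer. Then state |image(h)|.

No element maps to 1, so h is not surjective.
The image of h is {2, 3, 4, 5, 6, 7, 8}, which has 7 elements.

7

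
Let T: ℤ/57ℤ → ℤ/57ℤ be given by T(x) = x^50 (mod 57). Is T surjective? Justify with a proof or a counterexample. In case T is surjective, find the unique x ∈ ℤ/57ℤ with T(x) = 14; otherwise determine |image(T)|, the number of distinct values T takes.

T(8): Repeated squaring mod 57: 8^1 ≡ 8, 8^2 ≡ 8² = 64 ≡ 7, 8^4 ≡ 7² = 49, 8^8 ≡ 49² = 2401 ≡ 7, 8^16 ≡ 7² = 49, 8^32 ≡ 49² = 2401 ≡ 7. Since 50 = 32 + 16 + 2, 8^50 ≡ 7·49·7: 7·49 = 343 ≡ 1, then 1·7 = 7. So 8^50 ≡ 7 (mod 57).
T(11): Repeated squaring mod 57: 11^1 ≡ 11, 11^2 ≡ 11² = 121 ≡ 7, 11^4 ≡ 7² = 49, 11^8 ≡ 49² = 2401 ≡ 7, 11^16 ≡ 7² = 49, 11^32 ≡ 49² = 2401 ≡ 7. Since 50 = 32 + 16 + 2, 11^50 ≡ 7·49·7: 7·49 = 343 ≡ 1, then 1·7 = 7. So 11^50 ≡ 7 (mod 57).
So T(8) = T(11) = 7 while 8 ≠ 11, thus T is not injective.
A non-injective map from the 57-element set ℤ/57ℤ to itself takes at most 56 distinct values, so it cannot be surjective. Hence T is not surjective.
Since T is not surjective, we determine |image(T)|. Computing x^50 mod 57 for each x (by repeated squaring, reducing mod 57 at every step), the values T(0), T(1), …, T(56) are: 0, 1, 25, 42, 55, 28, 24, 49, 7, 54, 16, 7, 30, 43, 28, 36, 4, 25, 39, 19, 1, 6, 4, 55, 9, 43, 49, 45, 16, 16, 45, 49, 43, 9, 55, 4, 6, 1, 19, 39, 25, 4, 36, 28, 43, 30, 7, 16, 54, 7, 49, 24, 28, 55, 42, 25, 1.
The distinct values are {0, 1, 4, 6, 7, 9, 16, 19, 24, 25, 28, 30, 36, 39, 42, 43, 45, 49, 54, 55}; there are 20 of them.

20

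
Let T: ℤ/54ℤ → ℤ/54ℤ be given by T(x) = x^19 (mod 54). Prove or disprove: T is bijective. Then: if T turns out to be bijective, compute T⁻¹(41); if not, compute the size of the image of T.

38

T(0) = 0^19 = 0.
T(6): Repeated squaring mod 54: 6^1 ≡ 6, 6^2 ≡ 6² = 36, 6^4 ≡ 36² = 1296 ≡ 0, 6^8 ≡ 0² = 0, 6^16 ≡ 0² = 0. Since 19 = 16 + 2 + 1, 6^19 ≡ 0·36·6: 0·36 = 0, then 0·6 = 0. So 6^19 ≡ 0 (mod 54).
So T(0) = T(6) = 0 while 0 ≠ 6, hence T is not injective, hence not bijective.
Since T is not bijective, we determine |image(T)|. Computing x^19 mod 54 for each x (by repeated squaring, reducing mod 54 at every step), the values T(0), T(1), …, T(53) are: 0, 1, 2, 27, 4, 5, 0, 7, 8, 27, 10, 11, 0, 13, 14, 27, 16, 17, 0, 19, 20, 27, 22, 23, 0, 25, 26, 27, 28, 29, 0, 31, 32, 27, 34, 35, 0, 37, 38, 27, 40, 41, 0, 43, 44, 27, 46, 47, 0, 49, 50, 27, 52, 53.
The distinct values are {0, 1, 2, 4, 5, 7, 8, 10, 11, 13, 14, 16, 17, 19, 20, 22, 23, 25, 26, 27, 28, 29, 31, 32, 34, 35, 37, 38, 40, 41, 43, 44, 46, 47, 49, 50, 52, 53}; there are 38 of them.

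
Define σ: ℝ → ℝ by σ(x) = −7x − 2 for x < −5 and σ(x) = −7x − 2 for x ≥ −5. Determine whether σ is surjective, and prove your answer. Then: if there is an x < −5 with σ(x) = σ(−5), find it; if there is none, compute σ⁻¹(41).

Both pieces are strictly decreasing (slopes −7 and −7), so each is injective on its own interval.
The left piece maps (−∞, −5) onto (33, ∞); the right piece maps [−5, ∞) onto (−∞, 33].
These images together cover ℝ, so σ is surjective.
Because the two images are disjoint, no x < −5 has σ(x) = σ(−5), so we compute σ⁻¹(41): 41 lies in (33, ∞), so solve −7x − 2 = 41: x = (41 + 2)/(−7) = −43/7.

-43/7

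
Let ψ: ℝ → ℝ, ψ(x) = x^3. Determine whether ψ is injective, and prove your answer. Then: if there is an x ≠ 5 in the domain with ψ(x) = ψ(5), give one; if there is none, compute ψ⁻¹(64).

On ℝ, x ↦ x^3 is strictly increasing (since 3 is odd), so ψ(x_1) = ψ(x_2) forces x_1 = x_2. Hence ψ is injective.
Since x ↦ x^3 is strictly increasing on ℝ, it is injective there, so no x ≠ 5 in the domain has ψ(x) = ψ(5). We therefore compute ψ⁻¹(64) = 64^{1/3} = 4 (indeed 4^3 = 64).

4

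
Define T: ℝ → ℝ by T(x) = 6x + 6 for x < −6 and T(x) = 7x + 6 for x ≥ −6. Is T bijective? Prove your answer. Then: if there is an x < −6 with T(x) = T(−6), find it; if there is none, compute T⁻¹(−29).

Both pieces are strictly increasing (slopes 6 and 7), so each is injective on its own interval.
The left piece maps (−∞, −6) onto (−∞, −30); the right piece maps [−6, ∞) onto [−36, ∞).
These images overlap. In particular T(−6) = −36 (right piece), and solving 6x + 6 = −36 on the left piece gives x = −7 < −6.
So T(−7) = T(−6) with −7 ≠ −6, and T is not injective, hence not bijective. This x = −7 is the requested value below −6.

-7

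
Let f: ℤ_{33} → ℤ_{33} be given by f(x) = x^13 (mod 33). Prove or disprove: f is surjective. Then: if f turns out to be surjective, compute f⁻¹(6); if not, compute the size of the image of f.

Computing x^13 mod 33 for each x (by repeated squaring, reducing mod 33 at every step), the values f(0), f(1), …, f(32) are: 0, 1, 8, 27, 31, 26, 18, 13, 17, 3, 10, 11, 12, 19, 5, 9, 4, 29, 24, 28, 14, 21, 22, 23, 30, 16, 20, 15, 7, 2, 6, 25, 32.
Every element of ℤ_{33} appears exactly once in this list, so f is a bijection, and in particular surjective.
Since f is surjective, we read off the preimage of 6 from the same table: f(30) = 6, so f⁻¹(6) = 30.

30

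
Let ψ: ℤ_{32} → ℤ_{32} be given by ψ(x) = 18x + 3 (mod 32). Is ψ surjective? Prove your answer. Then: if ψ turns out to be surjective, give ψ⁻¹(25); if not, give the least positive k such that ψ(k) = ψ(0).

By definition, ψ is surjective if every y in the codomain equals ψ(x) for some x in the domain.
Since gcd(18, 32) = 2, we have 18x ≡ 0 (mod 2) for all x, so ψ(x) ≡ 1 (mod 2).
But 0 ≢ 1 (mod 2), so 0 ∈ ℤ_{32} has no preimage. Thus ψ is not surjective.
Since ψ is not surjective, we find the least positive k with ψ(k) = ψ(0): this means 18k ≡ 0 (mod 32), i.e. 32 ∣ 18k. Since gcd(18, 32) = 2, dividing through by 2 this holds exactly when 16 ∣ 9k, and as gcd(9, 16) = 1, exactly when 16 ∣ k.
The smallest positive such k is 16.

16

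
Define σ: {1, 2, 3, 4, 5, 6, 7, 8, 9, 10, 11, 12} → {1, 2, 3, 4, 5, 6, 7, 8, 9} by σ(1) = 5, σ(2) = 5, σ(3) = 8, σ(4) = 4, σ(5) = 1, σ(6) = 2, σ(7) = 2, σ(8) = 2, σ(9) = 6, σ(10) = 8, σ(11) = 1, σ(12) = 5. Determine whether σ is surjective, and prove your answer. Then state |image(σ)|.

6

No element maps to 3, so σ is not surjective.
The image of σ is {1, 2, 4, 5, 6, 8}, which has 6 elements.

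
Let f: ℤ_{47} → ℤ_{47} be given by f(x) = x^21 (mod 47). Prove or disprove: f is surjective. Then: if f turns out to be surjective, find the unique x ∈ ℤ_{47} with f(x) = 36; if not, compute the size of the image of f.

8

Since 47 is prime, the nonzero elements of ℤ_{47} form a cyclic group of order 46.
As gcd(21, 46) = 1, raising to the 21st power is a bijection on this group: if x_1^21 ≡ x_2^21 then (x_1x_2^{−1})^21 = 1, and the only element of order dividing gcd(21, 46) = 1 is 1, so x_1 = x_2.
With f(0) = 0 this makes f injective on all of ℤ_{47}, hence bijective (finite equal-size domain and codomain). In particular f is surjective.
Since f is surjective, we find the preimage of 36. The inverse of x ↦ x^21 on (ℤ_{47})^× is x ↦ x^11, because 21·11 = 231 = 5·46 + 1 ≡ 1 (mod 46) and x^{46} = 1 for x ≠ 0 (Fermat). So f⁻¹(36) = 36^11 mod 47.
Repeated squaring mod 47: 36^1 ≡ 36, 36^2 ≡ 36² = 1296 ≡ 27, 36^4 ≡ 27² = 729 ≡ 24, 36^8 ≡ 24² = 576 ≡ 12. Since 11 = 8 + 2 + 1, 36^11 ≡ 12·27·36: 12·27 = 324 ≡ 42, then 42·36 = 1512 ≡ 8. So 36^11 ≡ 8 (mod 47).
Hence f⁻¹(36) = 8.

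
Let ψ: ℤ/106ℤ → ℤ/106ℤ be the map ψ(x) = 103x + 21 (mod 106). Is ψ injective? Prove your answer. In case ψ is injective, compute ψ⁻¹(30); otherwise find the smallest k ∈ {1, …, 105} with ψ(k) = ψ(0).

If ψ(a) = ψ(b), then 103a ≡ 103b (mod 106). Because gcd(103, 106) = 1, we may cancel 103 to get a ≡ b (mod 106).
So ψ is injective.
We now compute 103⁻¹ mod 106 explicitly. Euclid's algorithm: 106 = 1·103 + 3, 103 = 34·3 + 1; back-substituting gives 1 = 35·103 − 34·106, so 103⁻¹ ≡ 35 (mod 106).
Since ψ is injective, we compute ψ⁻¹(30): solve 103x + 21 ≡ 30 (mod 106), i.e. 103x ≡ 9 (mod 106).
Multiplying by 103⁻¹ = 35 gives x ≡ 35·9 = 315 = 2·106 + 103 ≡ 103 (mod 106).
Check: ψ(103) = 103·103 + 21 = 10630 = 100·106 + 30 ≡ 30 (mod 106).

103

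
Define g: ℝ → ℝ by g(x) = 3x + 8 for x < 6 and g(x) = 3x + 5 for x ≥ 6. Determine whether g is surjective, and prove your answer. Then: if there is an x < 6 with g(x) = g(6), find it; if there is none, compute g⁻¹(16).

Both pieces are strictly increasing (slopes 3 and 3), so each is injective on its own interval.
The left piece maps (−∞, 6) onto (−∞, 26); the right piece maps [6, ∞) onto [23, ∞).
The union (−∞, 26) ∪ [23, ∞) covers ℝ, so g is surjective.
For the follow-up: the images overlap, so an x < 6 with g(x) = g(6) exists. g(6) = 23; solving 3x + 8 = 23 for x < 6 gives x = (23 − 8)/3 = 5.

5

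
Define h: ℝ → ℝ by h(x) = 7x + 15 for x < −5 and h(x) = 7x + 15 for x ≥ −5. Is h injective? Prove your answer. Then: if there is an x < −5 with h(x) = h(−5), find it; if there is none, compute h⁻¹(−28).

Both pieces are strictly increasing (slopes 7 and 7), so each is injective on its own interval.
The left piece maps (−∞, −5) onto (−∞, −20); the right piece maps [−5, ∞) onto [−20, ∞).
These images are disjoint, so no value is attained by both pieces. Therefore h is injective.
Because the two images are disjoint, no x < −5 has h(x) = h(−5), so we compute h⁻¹(−28): −28 lies in (−∞, −20), so solve 7x + 15 = −28: x = (−28 − 15)/7 = −43/7.

-43/7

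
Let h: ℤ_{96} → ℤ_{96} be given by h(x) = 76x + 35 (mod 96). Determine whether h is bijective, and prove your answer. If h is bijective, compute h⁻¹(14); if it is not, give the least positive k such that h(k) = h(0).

24

Recall: h is injective when h(x_1) = h(x_2) forces x_1 = x_2.
We have gcd(76, 96) = 4 > 1. Taking x_1 = 0 and x_2 = 24: h(0) = 35 and h(24) = 76·24 + 35 = 1859 ≡ 35 (mod 96).
So h(0) = h(24) while 0 ≠ 24, therefore h is not injective, hence not bijective.
Since h is not bijective, we find the least positive k with h(k) = h(0): this means 76k ≡ 0 (mod 96), i.e. 96 ∣ 76k. Since gcd(76, 96) = 4, dividing through by 4 this holds exactly when 24 ∣ 19k, and as gcd(19, 24) = 1, exactly when 24 ∣ k.
The smallest positive such k is 24.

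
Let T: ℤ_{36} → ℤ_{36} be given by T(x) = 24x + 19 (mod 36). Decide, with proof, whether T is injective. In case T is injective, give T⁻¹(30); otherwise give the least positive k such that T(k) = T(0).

3

By definition, T is injective if T(x_1) = T(x_2) implies x_1 = x_2.
We have gcd(24, 36) = 12 > 1. Taking x_1 = 0 and x_2 = 3: T(0) = 19 and T(3) = 24·3 + 19 = 91 ≡ 19 (mod 36).
So T(0) = T(3) while 0 ≠ 3, hence T is not injective.
Since T is not injective, we find the least positive k with T(k) = T(0): this means 24k ≡ 0 (mod 36), i.e. 36 ∣ 24k. Since gcd(24, 36) = 12, dividing through by 12 this holds exactly when 3 ∣ 2k, and as gcd(2, 3) = 1, exactly when 3 ∣ k.
The smallest positive such k is 3.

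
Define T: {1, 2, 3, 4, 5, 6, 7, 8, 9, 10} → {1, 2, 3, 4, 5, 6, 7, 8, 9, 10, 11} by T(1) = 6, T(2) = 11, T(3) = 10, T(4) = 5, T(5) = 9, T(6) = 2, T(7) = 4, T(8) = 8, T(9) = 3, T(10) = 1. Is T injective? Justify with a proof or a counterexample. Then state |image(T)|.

10

The values T(1), …, T(10) are 6, 11, 10, 5, 9, 2, 4, 8, 3, 1 — all distinct.
So T(s) = T(t) only when s = t, and T is injective.
The image of T is {1, 2, 3, 4, 5, 6, 8, 9, 10, 11}, which has 10 elements.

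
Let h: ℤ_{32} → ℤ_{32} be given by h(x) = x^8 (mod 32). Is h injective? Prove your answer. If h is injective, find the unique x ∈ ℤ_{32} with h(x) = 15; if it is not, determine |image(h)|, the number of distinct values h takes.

h(0) = 0^8 = 0.
h(2): Repeated squaring mod 32: 2^1 ≡ 2, 2^2 ≡ 2² = 4, 2^4 ≡ 4² = 16, 2^8 ≡ 16² = 256 ≡ 0. So 2^8 ≡ 0 (mod 32).
So h(0) = h(2) = 0 while 0 ≠ 2, therefore h is not injective.
Since h is not injective, we determine |image(h)|. Computing x^8 mod 32 for each x (by repeated squaring, reducing mod 32 at every step), the values h(0), h(1), …, h(31) are: 0, 1, 0, 1, 0, 1, 0, 1, 0, 1, 0, 1, 0, 1, 0, 1, 0, 1, 0, 1, 0, 1, 0, 1, 0, 1, 0, 1, 0, 1, 0, 1.
The distinct values are {0, 1}; there are 2 of them.

2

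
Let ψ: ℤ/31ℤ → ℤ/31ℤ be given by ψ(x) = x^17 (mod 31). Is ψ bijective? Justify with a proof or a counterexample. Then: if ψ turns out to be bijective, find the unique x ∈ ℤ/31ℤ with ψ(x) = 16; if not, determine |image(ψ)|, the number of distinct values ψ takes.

Since 31 is prime, the nonzero elements of ℤ/31ℤ form a cyclic group of order 30.
As gcd(17, 30) = 1, raising to the 17th power is a bijection on this group: if u^17 ≡ v^17 then (uv^{−1})^17 = 1, and the only element of order dividing gcd(17, 30) = 1 is 1, so u = v.
With ψ(0) = 0 this makes ψ injective on all of ℤ/31ℤ, hence bijective (finite equal-size domain and codomain). In particular ψ is bijective.
Since ψ is bijective, we find the preimage of 16. The inverse of x ↦ x^17 on (ℤ/31ℤ)^× is x ↦ x^23, because 17·23 = 391 = 13·30 + 1 ≡ 1 (mod 30) and x^{30} = 1 for x ≠ 0 (Fermat). So ψ⁻¹(16) = 16^23 mod 31.
Repeated squaring mod 31: 16^1 ≡ 16, 16^2 ≡ 16² = 256 ≡ 8, 16^4 ≡ 8² = 64 ≡ 2, 16^8 ≡ 2² = 4, 16^16 ≡ 4² = 16. Since 23 = 16 + 4 + 2 + 1, 16^23 ≡ 16·2·8·16: 16·2 = 32 ≡ 1, then 1·8 = 8, then 8·16 = 128 ≡ 4. So 16^23 ≡ 4 (mod 31).
Hence ψ⁻¹(16) = 4.

4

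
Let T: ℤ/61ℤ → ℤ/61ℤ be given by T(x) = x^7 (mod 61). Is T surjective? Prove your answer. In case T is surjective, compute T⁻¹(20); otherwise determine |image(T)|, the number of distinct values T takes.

9

Since 61 is prime, the nonzero elements of ℤ/61ℤ form a cyclic group of order 60.
As gcd(7, 60) = 1, raising to the 7th power is a bijection on this group: if s^7 ≡ t^7 then (st^{−1})^7 = 1, and the only element of order dividing gcd(7, 60) = 1 is 1, so s = t.
With T(0) = 0 this makes T injective on all of ℤ/61ℤ, hence bijective (finite equal-size domain and codomain). In particular T is surjective.
Since T is surjective, we find the preimage of 20. The inverse of x ↦ x^7 on (ℤ/61ℤ)^× is x ↦ x^43, because 7·43 = 301 = 5·60 + 1 ≡ 1 (mod 60) and x^{60} = 1 for x ≠ 0 (Fermat). So T⁻¹(20) = 20^43 mod 61.
Repeated squaring mod 61: 20^1 ≡ 20, 20^2 ≡ 20² = 400 ≡ 34, 20^4 ≡ 34² = 1156 ≡ 58, 20^8 ≡ 58² = 3364 ≡ 9, 20^16 ≡ 9² = 81 ≡ 20, 20^32 ≡ 20² = 400 ≡ 34. Since 43 = 32 + 8 + 2 + 1, 20^43 ≡ 34·9·34·20: 34·9 = 306 ≡ 1, then 1·34 = 34, then 34·20 = 680 ≡ 9. So 20^43 ≡ 9 (mod 61).
Hence T⁻¹(20) = 9.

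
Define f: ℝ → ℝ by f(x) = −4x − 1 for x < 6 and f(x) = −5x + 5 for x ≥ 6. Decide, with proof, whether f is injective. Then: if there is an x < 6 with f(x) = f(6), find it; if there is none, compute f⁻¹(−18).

17/4

Both pieces are strictly decreasing (slopes −4 and −5), so each is injective on its own interval.
The left piece maps (−∞, 6) onto (−25, ∞); the right piece maps [6, ∞) onto (−∞, −25].
These images are disjoint, so no value is attained by both pieces. So f is injective.
Because the two images are disjoint, no x < 6 has f(x) = f(6), so we compute f⁻¹(−18): −18 lies in (−25, ∞), so solve −4x − 1 = −18: x = (−18 + 1)/(−4) = 17/4.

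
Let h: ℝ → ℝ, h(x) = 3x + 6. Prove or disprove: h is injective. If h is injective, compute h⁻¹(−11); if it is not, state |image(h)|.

Recall that h is injective if h(u) = h(v) implies u = v.
Suppose h(u) = h(v). Then 3u + 6 = 3v + 6, so 3u = 3v, so u = v.
So h is injective.
Since h is injective, we compute h⁻¹(−11) = (−11 − 6)/3 = −17/3.

-17/3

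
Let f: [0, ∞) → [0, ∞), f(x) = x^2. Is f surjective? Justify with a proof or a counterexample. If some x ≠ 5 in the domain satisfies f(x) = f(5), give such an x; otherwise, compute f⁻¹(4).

For any y ∈ [0, ∞), x = y^{1/2} ∈ [0, ∞) gives f(x) = y, so f is surjective.
Since x ↦ x^2 is strictly increasing on [0, ∞), it is injective there, so no x ≠ 5 in the domain has f(x) = f(5). We therefore compute f⁻¹(4) = 4^{1/2} = 2 (indeed 2^2 = 4).

2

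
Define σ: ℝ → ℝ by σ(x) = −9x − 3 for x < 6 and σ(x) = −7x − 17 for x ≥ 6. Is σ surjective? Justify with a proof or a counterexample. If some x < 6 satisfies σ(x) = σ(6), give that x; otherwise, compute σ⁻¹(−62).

45/7

Both pieces are strictly decreasing (slopes −9 and −7), so each is injective on its own interval.
The left piece maps (−∞, 6) onto (−57, ∞); the right piece maps [6, ∞) onto (−∞, −59].
The union (−57, ∞) ∪ (−∞, −59] omits the interval between −57 and −59; in particular −57 has no preimage. So σ is not surjective.
Because the two images are disjoint, no x < 6 has σ(x) = σ(6), so we compute σ⁻¹(−62): −62 lies in (−∞, −59], so solve −7x − 17 = −62: x = (−62 + 17)/(−7) = 45/7.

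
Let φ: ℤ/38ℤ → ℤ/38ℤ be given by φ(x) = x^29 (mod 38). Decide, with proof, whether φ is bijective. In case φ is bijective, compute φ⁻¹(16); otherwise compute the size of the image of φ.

4

Computing x^29 mod 38 for each x (by repeated squaring, reducing mod 38 at every step), the values φ(0), φ(1), …, φ(37) are: 0, 1, 34, 29, 16, 25, 36, 11, 12, 5, 14, 7, 8, 21, 32, 3, 28, 23, 18, 19, 20, 15, 10, 35, 6, 17, 30, 31, 24, 33, 26, 27, 2, 13, 22, 9, 4, 37.
Every element of ℤ/38ℤ appears exactly once in this list, so φ is a bijection, and in particular bijective.
Since φ is bijective, we read off the preimage of 16 from the same table: φ(4) = 16, so φ⁻¹(16) = 4.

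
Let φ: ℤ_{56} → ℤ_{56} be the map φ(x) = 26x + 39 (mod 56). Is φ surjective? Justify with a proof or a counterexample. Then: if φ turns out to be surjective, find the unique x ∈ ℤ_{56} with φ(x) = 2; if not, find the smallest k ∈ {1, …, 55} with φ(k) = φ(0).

28

Since gcd(26, 56) = 2, we have 26x ≡ 0 (mod 2) for all x, so φ(x) ≡ 1 (mod 2).
But 0 ≢ 1 (mod 2), so 0 ∈ ℤ_{56} has no preimage. Hence φ is not surjective.
Since φ is not surjective, we find the least positive k with φ(k) = φ(0): this means 26k ≡ 0 (mod 56), i.e. 56 ∣ 26k. Since gcd(26, 56) = 2, dividing through by 2 this holds exactly when 28 ∣ 13k, and as gcd(13, 28) = 1, exactly when 28 ∣ k.
The smallest positive such k is 28.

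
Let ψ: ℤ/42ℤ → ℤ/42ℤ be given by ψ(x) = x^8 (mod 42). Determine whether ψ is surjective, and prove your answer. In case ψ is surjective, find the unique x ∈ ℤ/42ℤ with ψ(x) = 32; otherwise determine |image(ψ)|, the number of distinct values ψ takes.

ψ(4): Repeated squaring mod 42: 4^1 ≡ 4, 4^2 ≡ 4² = 16, 4^4 ≡ 16² = 256 ≡ 4, 4^8 ≡ 4² = 16. So 4^8 ≡ 16 (mod 42).
ψ(10): Repeated squaring mod 42: 10^1 ≡ 10, 10^2 ≡ 10² = 100 ≡ 16, 10^4 ≡ 16² = 256 ≡ 4, 10^8 ≡ 4² = 16. So 10^8 ≡ 16 (mod 42).
So ψ(4) = ψ(10) = 16 while 4 ≠ 10, therefore ψ is not injective.
A non-injective map from the 42-element set ℤ/42ℤ to itself takes at most 41 distinct values, so it cannot be surjective. Thus ψ is not surjective.
Since ψ is not surjective, we determine |image(ψ)|. Computing x^8 mod 42 for each x (by repeated squaring, reducing mod 42 at every step), the values ψ(0), ψ(1), …, ψ(41) are: 0, 1, 4, 9, 16, 25, 36, 7, 22, 39, 16, 37, 18, 1, 28, 15, 4, 37, 30, 25, 22, 21, 22, 25, 30, 37, 4, 15, 28, 1, 18, 37, 16, 39, 22, 7, 36, 25, 16, 9, 4, 1.
The distinct values are {0, 1, 4, 7, 9, 15, 16, 18, 21, 22, 25, 28, 30, 36, 37, 39}; there are 16 of them.

16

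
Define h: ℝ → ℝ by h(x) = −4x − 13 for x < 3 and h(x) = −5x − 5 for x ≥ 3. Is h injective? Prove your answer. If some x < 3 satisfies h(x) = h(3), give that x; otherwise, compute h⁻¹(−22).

Both pieces are strictly decreasing (slopes −4 and −5), so each is injective on its own interval.
The left piece maps (−∞, 3) onto (−25, ∞); the right piece maps [3, ∞) onto (−∞, −20].
These images overlap. In particular h(3) = −20 (right piece), and solving −4x − 13 = −20 on the left piece gives x = 7/4 < 3.
So h(7/4) = h(3) with 7/4 ≠ 3, and h is not injective. This x = 7/4 is the requested value below 3.

7/4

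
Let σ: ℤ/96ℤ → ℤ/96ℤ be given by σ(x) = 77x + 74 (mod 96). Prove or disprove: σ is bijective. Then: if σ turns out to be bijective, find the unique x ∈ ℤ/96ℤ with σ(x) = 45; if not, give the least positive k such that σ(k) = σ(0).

Suppose σ(x_1) = σ(x_2) in ℤ/96ℤ. Then 77x_1 + 74 ≡ 77x_2 + 74 (mod 96), thus 77(x_1 − x_2) ≡ 0 (mod 96).
Since gcd(77, 96) = 1, 77 is invertible modulo 96, therefore x_1 − x_2 ≡ 0 (mod 96), i.e. x_1 = x_2.
We now compute 77⁻¹ mod 96 explicitly. Euclid's algorithm: 96 = 1·77 + 19, 77 = 4·19 + 1; back-substituting gives 1 = 5·77 − 4·96, so 77⁻¹ ≡ 5 (mod 96).
For any y ∈ ℤ/96ℤ, x = 5(y − 74) mod 96 satisfies σ(x) = 77·5(y − 74) + 74 ≡ y (since 77·5 ≡ 1 mod 96). So every y has a preimage.
So σ is bijective.
Since σ is bijective, we find σ⁻¹(45): we need 77x ≡ 45 − 74 ≡ 67 (mod 96). Using 77⁻¹ = 5: x ≡ 5·67 = 335 = 3·96 + 47, so x = 47.
Check: σ(47) = 77·47 + 74 = 3693 = 38·96 + 45 ≡ 45 (mod 96).

47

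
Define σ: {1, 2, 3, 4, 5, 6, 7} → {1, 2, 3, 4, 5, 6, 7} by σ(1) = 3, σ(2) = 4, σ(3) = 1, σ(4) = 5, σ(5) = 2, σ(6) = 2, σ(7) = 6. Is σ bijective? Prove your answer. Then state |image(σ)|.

6

σ(5) = 2 = σ(6) with 5 ≠ 6, so σ is not injective, hence not bijective.
The image of σ is {1, 2, 3, 4, 5, 6}, which has 6 elements.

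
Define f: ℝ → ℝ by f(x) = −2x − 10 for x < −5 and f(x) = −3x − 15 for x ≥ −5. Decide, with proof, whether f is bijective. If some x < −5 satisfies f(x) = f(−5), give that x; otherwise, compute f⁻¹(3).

-13/2

Both pieces are strictly decreasing (slopes −2 and −3), so each is injective on its own interval.
The left piece maps (−∞, −5) onto (0, ∞); the right piece maps [−5, ∞) onto (−∞, 0].
Since 0 = 0, the images partition ℝ: f is injective and surjective, hence bijective.
Because the two images are disjoint, no x < −5 has f(x) = f(−5), so we compute f⁻¹(3): 3 lies in (0, ∞), so solve −2x − 10 = 3: x = (3 + 10)/(−2) = −13/2.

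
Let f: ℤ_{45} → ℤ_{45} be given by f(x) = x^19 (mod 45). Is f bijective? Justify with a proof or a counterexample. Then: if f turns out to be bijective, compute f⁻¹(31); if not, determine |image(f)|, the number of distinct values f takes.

35

f(0) = 0^19 = 0.
f(15): Repeated squaring mod 45: 15^1 ≡ 15, 15^2 ≡ 15² = 225 ≡ 0, 15^4 ≡ 0² = 0, 15^8 ≡ 0² = 0, 15^16 ≡ 0² = 0. Since 19 = 16 + 2 + 1, 15^19 ≡ 0·0·15: 0·0 = 0, then 0·15 = 0. So 15^19 ≡ 0 (mod 45).
So f(0) = f(15) = 0 while 0 ≠ 15, thus f is not injective, hence not bijective.
Since f is not bijective, we determine |image(f)|. Computing x^19 mod 45 for each x (by repeated squaring, reducing mod 45 at every step), the values f(0), f(1), …, f(44) are: 0, 1, 38, 27, 4, 5, 36, 43, 17, 9, 10, 11, 18, 22, 14, 0, 16, 8, 27, 19, 20, 36, 13, 32, 9, 25, 26, 18, 37, 29, 0, 31, 23, 27, 34, 35, 36, 28, 2, 9, 40, 41, 18, 7, 44.
The distinct values are {0, 1, 2, 4, 5, 7, 8, 9, 10, 11, 13, 14, 16, 17, 18, 19, 20, 22, 23, 25, 26, 27, 28, 29, 31, 32, 34, 35, 36, 37, 38, 40, 41, 43, 44}; there are 35 of them.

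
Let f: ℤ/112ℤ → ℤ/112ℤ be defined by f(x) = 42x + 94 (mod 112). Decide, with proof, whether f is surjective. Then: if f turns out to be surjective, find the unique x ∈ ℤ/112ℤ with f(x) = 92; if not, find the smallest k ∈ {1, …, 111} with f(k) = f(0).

Since gcd(42, 112) = 14, we have 42x ≡ 0 (mod 14) for all x, so f(x) ≡ 10 (mod 14).
But 0 ≢ 10 (mod 14), so 0 ∈ ℤ/112ℤ has no preimage. Thus f is not surjective.
Since f is not surjective, we find the least positive k with f(k) = f(0): this means 42k ≡ 0 (mod 112), i.e. 112 ∣ 42k. Since gcd(42, 112) = 14, dividing through by 14 this holds exactly when 8 ∣ 3k, and as gcd(3, 8) = 1, exactly when 8 ∣ k.
The smallest positive such k is 8.

8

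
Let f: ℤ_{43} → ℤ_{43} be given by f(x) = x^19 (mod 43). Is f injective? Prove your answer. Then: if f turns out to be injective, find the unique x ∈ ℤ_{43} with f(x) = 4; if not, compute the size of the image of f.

Since 43 is prime, the nonzero elements of ℤ_{43} form a cyclic group of order 42.
As gcd(19, 42) = 1, raising to the 19th power is a bijection on this group: if a^19 ≡ b^19 then (ab^{−1})^19 = 1, and the only element of order dividing gcd(19, 42) = 1 is 1, so a = b.
With f(0) = 0 this makes f injective on all of ℤ_{43}, hence bijective (finite equal-size domain and codomain). In particular f is injective.
Since f is injective, we find the preimage of 4. The inverse of x ↦ x^19 on (ℤ_{43})^× is x ↦ x^31, because 19·31 = 589 = 14·42 + 1 ≡ 1 (mod 42) and x^{42} = 1 for x ≠ 0 (Fermat). So f⁻¹(4) = 4^31 mod 43.
Repeated squaring mod 43: 4^1 ≡ 4, 4^2 ≡ 4² = 16, 4^4 ≡ 16² = 256 ≡ 41, 4^8 ≡ 41² = 1681 ≡ 4, 4^16 ≡ 4² = 16. Since 31 = 16 + 8 + 4 + 2 + 1, 4^31 ≡ 16·4·41·16·4: 16·4 = 64 ≡ 21, then 21·41 = 861 ≡ 1, then 1·16 = 16, then 16·4 = 64 ≡ 21. So 4^31 ≡ 21 (mod 43).
Hence f⁻¹(4) = 21.

21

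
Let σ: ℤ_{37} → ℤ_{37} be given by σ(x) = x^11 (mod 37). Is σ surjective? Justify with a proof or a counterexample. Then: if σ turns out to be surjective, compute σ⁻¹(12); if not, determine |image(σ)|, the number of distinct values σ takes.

Since 37 is prime, the nonzero elements of ℤ_{37} form a cyclic group of order 36.
As gcd(11, 36) = 1, raising to the 11th power is a bijection on this group: if s^11 ≡ t^11 then (st^{−1})^11 = 1, and the only element of order dividing gcd(11, 36) = 1 is 1, so s = t.
With σ(0) = 0 this makes σ injective on all of ℤ_{37}, hence bijective (finite equal-size domain and codomain). In particular σ is surjective.
Since σ is surjective, we find the preimage of 12. The inverse of x ↦ x^11 on (ℤ_{37})^× is x ↦ x^23, because 11·23 = 253 = 7·36 + 1 ≡ 1 (mod 36) and x^{36} = 1 for x ≠ 0 (Fermat). So σ⁻¹(12) = 12^23 mod 37.
Repeated squaring mod 37: 12^1 ≡ 12, 12^2 ≡ 12² = 144 ≡ 33, 12^4 ≡ 33² = 1089 ≡ 16, 12^8 ≡ 16² = 256 ≡ 34, 12^16 ≡ 34² = 1156 ≡ 9. Since 23 = 16 + 4 + 2 + 1, 12^23 ≡ 9·16·33·12: 9·16 = 144 ≡ 33, then 33·33 = 1089 ≡ 16, then 16·12 = 192 ≡ 7. So 12^23 ≡ 7 (mod 37).
Hence σ⁻¹(12) = 7.

7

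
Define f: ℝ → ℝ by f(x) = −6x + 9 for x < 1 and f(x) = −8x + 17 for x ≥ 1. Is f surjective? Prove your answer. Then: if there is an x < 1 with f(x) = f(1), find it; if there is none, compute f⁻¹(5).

Both pieces are strictly decreasing (slopes −6 and −8), so each is injective on its own interval.
The left piece maps (−∞, 1) onto (3, ∞); the right piece maps [1, ∞) onto (−∞, 9].
The union (3, ∞) ∪ (−∞, 9] covers ℝ, so f is surjective.
For the follow-up: the images overlap, so an x < 1 with f(x) = f(1) exists. f(1) = 9; solving −6x + 9 = 9 for x < 1 gives x = (9 − 9)/(−6) = 0.

0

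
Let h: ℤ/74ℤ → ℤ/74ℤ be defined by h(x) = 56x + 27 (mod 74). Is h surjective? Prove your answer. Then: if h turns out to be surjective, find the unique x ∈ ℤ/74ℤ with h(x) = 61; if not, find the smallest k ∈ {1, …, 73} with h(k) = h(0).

37

Since gcd(56, 74) = 2, we have 56x ≡ 0 (mod 2) for all x, so h(x) ≡ 1 (mod 2).
But 0 ≢ 1 (mod 2), so 0 ∈ ℤ/74ℤ has no preimage. Thus h is not surjective.
Since h is not surjective, we find the least positive k with h(k) = h(0): this means 56k ≡ 0 (mod 74), i.e. 74 ∣ 56k. Since gcd(56, 74) = 2, dividing through by 2 this holds exactly when 37 ∣ 28k, and as gcd(28, 37) = 1, exactly when 37 ∣ k.
The smallest positive such k is 37.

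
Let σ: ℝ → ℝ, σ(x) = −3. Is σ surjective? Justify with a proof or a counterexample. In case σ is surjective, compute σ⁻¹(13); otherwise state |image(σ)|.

σ(x) = −3 for all x, so −2 has no preimage and σ is not surjective.
Since σ is not surjective, we state |image(σ)|: the image of σ is {−3}, which has 1 element.

1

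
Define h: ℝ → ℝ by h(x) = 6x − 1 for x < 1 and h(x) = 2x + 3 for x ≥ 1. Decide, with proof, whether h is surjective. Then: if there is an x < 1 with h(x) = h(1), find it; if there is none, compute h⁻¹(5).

Both pieces are strictly increasing (slopes 6 and 2), so each is injective on its own interval.
The left piece maps (−∞, 1) onto (−∞, 5); the right piece maps [1, ∞) onto [5, ∞).
These images together cover ℝ, so h is surjective.
Because the two images are disjoint, no x < 1 has h(x) = h(1), so we compute h⁻¹(5): 5 lies in [5, ∞), so solve 2x + 3 = 5: x = (5 − 3)/2 = 1.

1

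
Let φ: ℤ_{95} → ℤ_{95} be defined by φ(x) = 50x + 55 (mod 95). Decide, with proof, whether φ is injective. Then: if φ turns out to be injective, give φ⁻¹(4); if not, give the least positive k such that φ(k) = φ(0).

19

By definition, φ is injective if φ(s) = φ(t) implies s = t.
We have gcd(50, 95) = 5 > 1. Taking s = 0 and t = 19: φ(0) = 55 and φ(19) = 50·19 + 55 = 1005 ≡ 55 (mod 95).
So φ(0) = φ(19) while 0 ≠ 19, thus φ is not injective.
Since φ is not injective, we find the least positive k with φ(k) = φ(0): this means 50k ≡ 0 (mod 95), i.e. 95 ∣ 50k. Since gcd(50, 95) = 5, dividing through by 5 this holds exactly when 19 ∣ 10k, and as gcd(10, 19) = 1, exactly when 19 ∣ k.
The smallest positive such k is 19.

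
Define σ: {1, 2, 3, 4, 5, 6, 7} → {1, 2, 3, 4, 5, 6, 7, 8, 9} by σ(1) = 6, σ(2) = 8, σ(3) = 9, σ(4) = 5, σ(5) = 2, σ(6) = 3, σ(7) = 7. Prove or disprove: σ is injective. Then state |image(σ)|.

7

The values σ(1), …, σ(7) are 6, 8, 9, 5, 2, 3, 7 — all distinct.
So σ(x_1) = σ(x_2) only when x_1 = x_2, and σ is injective.
The image of σ is {2, 3, 5, 6, 7, 8, 9}, which has 7 elements.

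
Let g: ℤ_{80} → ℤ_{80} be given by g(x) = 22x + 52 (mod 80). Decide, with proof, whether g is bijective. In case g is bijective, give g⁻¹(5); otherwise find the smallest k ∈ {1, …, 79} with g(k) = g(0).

Recall that injectivity means: for all a, b in the domain, g(a) = g(b) implies a = b.
We have gcd(22, 80) = 2 > 1. Taking a = 0 and b = 40: g(0) = 52 and g(40) = 22·40 + 52 = 932 ≡ 52 (mod 80).
So g(0) = g(40) while 0 ≠ 40, hence g is not injective, hence not bijective.
Since g is not bijective, we find the least positive k with g(k) = g(0): this means 22k ≡ 0 (mod 80), i.e. 80 ∣ 22k. Since gcd(22, 80) = 2, dividing through by 2 this holds exactly when 40 ∣ 11k, and as gcd(11, 40) = 1, exactly when 40 ∣ k.
The smallest positive such k is 40.

40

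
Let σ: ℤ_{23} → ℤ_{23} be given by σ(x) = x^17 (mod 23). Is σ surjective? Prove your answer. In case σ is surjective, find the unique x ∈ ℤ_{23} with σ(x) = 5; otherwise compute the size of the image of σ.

21

Since 23 is prime, the nonzero elements of ℤ_{23} form a cyclic group of order 22.
As gcd(17, 22) = 1, raising to the 17th power is a bijection on this group: if a^17 ≡ b^17 then (ab^{−1})^17 = 1, and the only element of order dividing gcd(17, 22) = 1 is 1, so a = b.
With σ(0) = 0 this makes σ injective on all of ℤ_{23}, hence bijective (finite equal-size domain and codomain). In particular σ is surjective.
Since σ is surjective, we find the preimage of 5. The inverse of x ↦ x^17 on (ℤ_{23})^× is x ↦ x^13, because 17·13 = 221 = 10·22 + 1 ≡ 1 (mod 22) and x^{22} = 1 for x ≠ 0 (Fermat). So σ⁻¹(5) = 5^13 mod 23.
Repeated squaring mod 23: 5^1 ≡ 5, 5^2 ≡ 5² = 25 ≡ 2, 5^4 ≡ 2² = 4, 5^8 ≡ 4² = 16. Since 13 = 8 + 4 + 1, 5^13 ≡ 16·4·5: 16·4 = 64 ≡ 18, then 18·5 = 90 ≡ 21. So 5^13 ≡ 21 (mod 23).
Hence σ⁻¹(5) = 21.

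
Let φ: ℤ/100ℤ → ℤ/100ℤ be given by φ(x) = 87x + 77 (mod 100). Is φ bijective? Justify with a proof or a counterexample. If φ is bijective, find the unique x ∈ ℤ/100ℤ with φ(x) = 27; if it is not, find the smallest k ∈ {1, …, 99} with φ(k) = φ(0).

50

If φ(x_1) = φ(x_2), then 87x_1 ≡ 87x_2 (mod 100). Because gcd(87, 100) = 1, we may cancel 87 to get x_1 ≡ x_2 (mod 100).
We now compute 87⁻¹ mod 100 explicitly. Euclid's algorithm: 100 = 1·87 + 13, 87 = 6·13 + 9, 13 = 1·9 + 4, 9 = 2·4 + 1; back-substituting gives 1 = 23·87 − 20·100, so 87⁻¹ ≡ 23 (mod 100).
For any y ∈ ℤ/100ℤ, x = 23(y − 77) mod 100 satisfies φ(x) = 87·23(y − 77) + 77 ≡ y (since 87·23 ≡ 1 mod 100). So every y has a preimage.
Therefore φ is bijective.
Since φ is bijective, we find φ⁻¹(27): we need 87x ≡ 27 − 77 ≡ 50 (mod 100). Using 87⁻¹ = 23: x ≡ 23·50 = 1150 = 11·100 + 50, so x = 50.
Check: φ(50) = 87·50 + 77 = 4427 = 44·100 + 27 ≡ 27 (mod 100).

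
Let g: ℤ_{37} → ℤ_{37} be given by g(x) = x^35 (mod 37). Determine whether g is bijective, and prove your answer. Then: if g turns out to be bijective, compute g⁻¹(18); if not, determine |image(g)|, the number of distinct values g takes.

35

Since 37 is prime, the nonzero elements of ℤ_{37} form a cyclic group of order 36.
As gcd(35, 36) = 1, raising to the 35th power is a bijection on this group: if x_1^35 ≡ x_2^35 then (x_1x_2^{−1})^35 = 1, and the only element of order dividing gcd(35, 36) = 1 is 1, so x_1 = x_2.
With g(0) = 0 this makes g injective on all of ℤ_{37}, hence bijective (finite equal-size domain and codomain). In particular g is bijective.
Since g is bijective, we find the preimage of 18. The inverse of x ↦ x^35 on (ℤ_{37})^× is x ↦ x^35, because 35·35 = 1225 = 34·36 + 1 ≡ 1 (mod 36) and x^{36} = 1 for x ≠ 0 (Fermat). So g⁻¹(18) = 18^35 mod 37.
Repeated squaring mod 37: 18^1 ≡ 18, 18^2 ≡ 18² = 324 ≡ 28, 18^4 ≡ 28² = 784 ≡ 7, 18^8 ≡ 7² = 49 ≡ 12, 18^16 ≡ 12² = 144 ≡ 33, 18^32 ≡ 33² = 1089 ≡ 16. Since 35 = 32 + 2 + 1, 18^35 ≡ 16·28·18: 16·28 = 448 ≡ 4, then 4·18 = 72 ≡ 35. So 18^35 ≡ 35 (mod 37).
Hence g⁻¹(18) = 35.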